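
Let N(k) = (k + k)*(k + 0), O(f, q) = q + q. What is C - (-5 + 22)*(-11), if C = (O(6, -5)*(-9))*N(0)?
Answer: 187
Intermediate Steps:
O(f, q) = 2*q
N(k) = 2*k² (N(k) = (2*k)*k = 2*k²)
C = 0 (C = ((2*(-5))*(-9))*(2*0²) = (-10*(-9))*(2*0) = 90*0 = 0)
C - (-5 + 22)*(-11) = 0 - (-5 + 22)*(-11) = 0 - 17*(-11) = 0 - 1*(-187) = 0 + 187 = 187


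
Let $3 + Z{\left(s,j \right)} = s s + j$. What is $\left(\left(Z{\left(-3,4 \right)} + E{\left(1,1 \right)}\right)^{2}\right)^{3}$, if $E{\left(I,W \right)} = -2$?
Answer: $262144$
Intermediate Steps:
$Z{\left(s,j \right)} = -3 + j + s^{2}$ ($Z{\left(s,j \right)} = -3 + \left(s s + j\right) = -3 + \left(s^{2} + j\right) = -3 + \left(j + s^{2}\right) = -3 + j + s^{2}$)
$\left(\left(Z{\left(-3,4 \right)} + E{\left(1,1 \right)}\right)^{2}\right)^{3} = \left(\left(\left(-3 + 4 + \left(-3\right)^{2}\right) - 2\right)^{2}\right)^{3} = \left(\left(\left(-3 + 4 + 9\right) - 2\right)^{2}\right)^{3} = \left(\left(10 - 2\right)^{2}\right)^{3} = \left(8^{2}\right)^{3} = 64^{3} = 262144$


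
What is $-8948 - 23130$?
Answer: $-32078$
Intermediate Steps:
$-8948 - 23130 = -32078$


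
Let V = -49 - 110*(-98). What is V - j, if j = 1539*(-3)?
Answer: 15348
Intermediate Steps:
V = 10731 (V = -49 + 10780 = 10731)
j = -4617
V - j = 10731 - 1*(-4617) = 10731 + 4617 = 15348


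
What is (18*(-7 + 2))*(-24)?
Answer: 2160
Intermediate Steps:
(18*(-7 + 2))*(-24) = (18*(-5))*(-24) = -90*(-24) = 2160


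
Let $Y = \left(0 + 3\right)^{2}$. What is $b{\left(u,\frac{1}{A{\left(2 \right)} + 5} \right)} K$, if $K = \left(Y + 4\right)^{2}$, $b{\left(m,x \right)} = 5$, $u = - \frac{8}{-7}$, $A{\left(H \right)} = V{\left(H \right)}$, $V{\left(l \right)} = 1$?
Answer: $845$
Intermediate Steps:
$Y = 9$ ($Y = 3^{2} = 9$)
$A{\left(H \right)} = 1$
$u = \frac{8}{7}$ ($u = \left(-8\right) \left(- \frac{1}{7}\right) = \frac{8}{7} \approx 1.1429$)
$K = 169$ ($K = \left(9 + 4\right)^{2} = 13^{2} = 169$)
$b{\left(u,\frac{1}{A{\left(2 \right)} + 5} \right)} K = 5 \cdot 169 = 845$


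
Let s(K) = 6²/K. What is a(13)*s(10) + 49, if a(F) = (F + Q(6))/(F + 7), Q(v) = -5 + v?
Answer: 1288/25 ≈ 51.520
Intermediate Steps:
s(K) = 36/K
a(F) = (1 + F)/(7 + F) (a(F) = (F + (-5 + 6))/(F + 7) = (F + 1)/(7 + F) = (1 + F)/(7 + F))
a(13)*s(10) + 49 = ((1 + 13)/(7 + 13))*(36/10) + 49 = (14/20)*(36*(⅒)) + 49 = ((1/20)*14)*(18/5) + 49 = (7/10)*(18/5) + 49 = 63/25 + 49 = 1288/25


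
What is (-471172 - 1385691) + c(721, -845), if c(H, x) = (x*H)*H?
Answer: -441122508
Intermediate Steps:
c(H, x) = x*H² (c(H, x) = (H*x)*H = x*H²)
(-471172 - 1385691) + c(721, -845) = (-471172 - 1385691) - 845*721² = -1856863 - 845*519841 = -1856863 - 439265645 = -441122508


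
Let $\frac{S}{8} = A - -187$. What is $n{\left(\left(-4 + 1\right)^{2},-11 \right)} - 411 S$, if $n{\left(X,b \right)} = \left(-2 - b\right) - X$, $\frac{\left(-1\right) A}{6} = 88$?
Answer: $1121208$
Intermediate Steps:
$A = -528$ ($A = \left(-6\right) 88 = -528$)
$n{\left(X,b \right)} = -2 - X - b$
$S = -2728$ ($S = 8 \left(-528 - -187\right) = 8 \left(-528 + 187\right) = 8 \left(-341\right) = -2728$)
$n{\left(\left(-4 + 1\right)^{2},-11 \right)} - 411 S = \left(-2 - \left(-4 + 1\right)^{2} - -11\right) - -1121208 = \left(-2 - \left(-3\right)^{2} + 11\right) + 1121208 = \left(-2 - 9 + 11\right) + 1121208 = 0 + 1121208 = 1121208$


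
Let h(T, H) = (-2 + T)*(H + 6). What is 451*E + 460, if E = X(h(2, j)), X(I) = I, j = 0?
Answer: 460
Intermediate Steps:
h(T, H) = (-2 + T)*(6 + H)
E = 0 (E = -12 - 2*0 + 6*2 + 0*2 = -12 + 0 + 12 + 0 = 0)
451*E + 460 = 451*0 + 460 = 0 + 460 = 460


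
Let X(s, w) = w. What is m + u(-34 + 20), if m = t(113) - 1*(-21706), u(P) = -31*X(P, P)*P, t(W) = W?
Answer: 15743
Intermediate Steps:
u(P) = -31*P² (u(P) = -31*P*P = -31*P²)
m = 21819 (m = 113 - 1*(-21706) = 113 + 21706 = 21819)
m + u(-34 + 20) = 21819 - 31*(-34 + 20)² = 21819 - 31*(-14)² = 21819 - 31*196 = 21819 - 6076 = 15743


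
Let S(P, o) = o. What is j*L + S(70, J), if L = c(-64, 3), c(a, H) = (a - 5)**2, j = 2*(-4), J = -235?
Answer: -38323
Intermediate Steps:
j = -8
c(a, H) = (-5 + a)**2
L = 4761 (L = (-5 - 64)**2 = (-69)**2 = 4761)
j*L + S(70, J) = -8*4761 - 235 = -38088 - 235 = -38323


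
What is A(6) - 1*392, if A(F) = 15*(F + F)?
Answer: -212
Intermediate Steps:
A(F) = 30*F (A(F) = 15*(2*F) = 30*F)
A(6) - 1*392 = 30*6 - 1*392 = 180 - 392 = -212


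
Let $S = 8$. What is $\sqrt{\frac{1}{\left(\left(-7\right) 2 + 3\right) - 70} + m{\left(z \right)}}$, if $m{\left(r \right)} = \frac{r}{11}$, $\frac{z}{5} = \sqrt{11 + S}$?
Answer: $\frac{\sqrt{-121 + 4455 \sqrt{19}}}{99} \approx 1.4032$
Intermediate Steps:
$z = 5 \sqrt{19}$ ($z = 5 \sqrt{11 + 8} = 5 \sqrt{19} \approx 21.794$)
$m{\left(r \right)} = \frac{r}{11}$ ($m{\left(r \right)} = r \frac{1}{11} = \frac{r}{11}$)
$\sqrt{\frac{1}{\left(\left(-7\right) 2 + 3\right) - 70} + m{\left(z \right)}} = \sqrt{\frac{1}{\left(\left(-7\right) 2 + 3\right) - 70} + \frac{5 \sqrt{19}}{11}} = \sqrt{\frac{1}{\left(-14 + 3\right) - 70} + \frac{5 \sqrt{19}}{11}} = \sqrt{\frac{1}{-11 - 70} + \frac{5 \sqrt{19}}{11}} = \sqrt{\frac{1}{-81} + \frac{5 \sqrt{19}}{11}} = \sqrt{- \frac{1}{81} + \frac{5 \sqrt{19}}{11}}$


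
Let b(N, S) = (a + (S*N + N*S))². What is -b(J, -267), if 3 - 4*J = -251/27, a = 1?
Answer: -218005225/81 ≈ -2.6914e+6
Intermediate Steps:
J = 83/27 (J = ¾ - (-251)/(4*27) = ¾ - ¼*(-251/27) = ¾ + 251/108 = 83/27 ≈ 3.0741)
b(N, S) = (1 + 2*N*S)² (b(N, S) = (1 + (S*N + N*S))² = (1 + (N*S + N*S))² = (1 + 2*N*S)²)
-b(J, -267) = -(1 + 2*(83/27)*(-267))² = -(1 - 14774/9)² = -(-14765/9)² = -1*218005225/81 = -218005225/81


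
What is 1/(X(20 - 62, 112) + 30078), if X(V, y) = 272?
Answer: 1/30350 ≈ 3.2949e-5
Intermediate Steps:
1/(X(20 - 62, 112) + 30078) = 1/(272 + 30078) = 1/30350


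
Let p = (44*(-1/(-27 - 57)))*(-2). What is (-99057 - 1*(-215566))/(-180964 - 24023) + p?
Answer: -2318801/1434909 ≈ -1.6160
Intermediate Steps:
p = -22/21 (p = (44*(-1/(-84)))*(-2) = (44*(-1*(-1/84)))*(-2) = (44*(1/84))*(-2) = (11/21)*(-2) = -22/21 ≈ -1.0476)
(-99057 - 1*(-215566))/(-180964 - 24023) + p = (-99057 - 1*(-215566))/(-180964 - 24023) - 22/21 = (-99057 + 215566)/(-204987) - 22/21 = 116509*(-1/204987) - 22/21 = -116509/204987 - 22/21 = -2318801/1434909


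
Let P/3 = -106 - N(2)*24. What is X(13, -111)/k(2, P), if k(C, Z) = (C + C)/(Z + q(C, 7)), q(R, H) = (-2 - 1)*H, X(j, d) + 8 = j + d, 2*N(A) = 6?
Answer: 29415/2 ≈ 14708.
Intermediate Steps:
N(A) = 3 (N(A) = (½)*6 = 3)
X(j, d) = -8 + d + j (X(j, d) = -8 + (j + d) = -8 + (d + j) = -8 + d + j)
q(R, H) = -3*H
P = -534 (P = 3*(-106 - 3*24) = 3*(-106 - 1*72) = 3*(-106 - 72) = 3*(-178) = -534)
k(C, Z) = 2*C/(-21 + Z) (k(C, Z) = (C + C)/(Z - 3*7) = (2*C)/(Z - 21) = (2*C)/(-21 + Z) = 2*C/(-21 + Z))
X(13, -111)/k(2, P) = (-8 - 111 + 13)/((2*2/(-21 - 534))) = -106/(2*2/(-555)) = -106/(2*2*(-1/555)) = -106/(-4/555) = -106*(-555/4) = 29415/2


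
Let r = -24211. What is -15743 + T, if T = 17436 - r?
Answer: 25904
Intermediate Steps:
T = 41647 (T = 17436 - 1*(-24211) = 17436 + 24211 = 41647)
-15743 + T = -15743 + 41647 = 25904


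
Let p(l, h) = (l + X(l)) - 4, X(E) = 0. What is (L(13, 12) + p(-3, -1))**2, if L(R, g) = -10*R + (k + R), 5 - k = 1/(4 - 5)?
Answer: 13924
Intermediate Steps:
k = 6 (k = 5 - 1/(4 - 5) = 5 - 1/(-1) = 5 - 1*(-1) = 5 + 1 = 6)
L(R, g) = 6 - 9*R (L(R, g) = -10*R + (6 + R) = 6 - 9*R)
p(l, h) = -4 + l (p(l, h) = (l + 0) - 4 = l - 4 = -4 + l)
(L(13, 12) + p(-3, -1))**2 = ((6 - 9*13) + (-4 - 3))**2 = ((6 - 117) - 7)**2 = (-111 - 7)**2 = (-118)**2 = 13924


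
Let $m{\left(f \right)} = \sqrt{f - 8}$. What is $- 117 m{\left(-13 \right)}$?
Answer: $- 117 i \sqrt{21} \approx - 536.16 i$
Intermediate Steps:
$m{\left(f \right)} = \sqrt{-8 + f}$
$- 117 m{\left(-13 \right)} = - 117 \sqrt{-8 - 13} = - 117 \sqrt{-21} = - 117 i \sqrt{21}$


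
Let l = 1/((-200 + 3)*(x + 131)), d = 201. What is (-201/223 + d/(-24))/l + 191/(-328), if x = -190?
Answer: -1971588175/18286 ≈ -1.0782e+5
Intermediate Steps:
l = 1/11623 (l = 1/((-200 + 3)*(-190 + 131)) = 1/(-197*(-59)) = 1/11623 ≈ 8.6036e-5)
(-201/223 + d/(-24))/l + 191/(-328) = (-201/223 + 201/(-24))/(1/11623) + 191/(-328) = (-201*1/223 + 201*(-1/24))*11623 + 191*(-1/328) = (-201/223 - 67/8)*11623 - 191/328 = -16549/1784*11623 - 191/328 = -192349027/1784 - 191/328 = -1971588175/18286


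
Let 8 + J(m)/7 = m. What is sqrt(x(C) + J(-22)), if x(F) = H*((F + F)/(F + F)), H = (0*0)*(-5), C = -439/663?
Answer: I*sqrt(210) ≈ 14.491*I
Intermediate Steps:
C = -439/663 (C = -439*1/663 = -439/663 ≈ -0.66214)
J(m) = -56 + 7*m
H = 0 (H = 0*(-5) = 0)
x(F) = 0 (x(F) = 0*((F + F)/(F + F)) = 0*((2*F)/((2*F))) = 0*((2*F)*(1/(2*F))) = 0*1 = 0)
sqrt(x(C) + J(-22)) = sqrt(0 + (-56 + 7*(-22))) = sqrt(0 + (-56 - 154)) = sqrt(0 - 210) = sqrt(-210) = I*sqrt(210)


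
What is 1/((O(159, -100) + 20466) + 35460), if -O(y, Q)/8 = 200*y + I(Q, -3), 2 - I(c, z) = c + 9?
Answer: -1/199218 ≈ -5.0196e-6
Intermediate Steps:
I(c, z) = -7 - c (I(c, z) = 2 - (c + 9) = 2 - (9 + c) = 2 + (-9 - c) = -7 - c)
O(y, Q) = 56 - 1600*y + 8*Q (O(y, Q) = -8*(200*y + (-7 - Q)) = -8*(-7 - Q + 200*y) = 56 - 1600*y + 8*Q)
1/((O(159, -100) + 20466) + 35460) = 1/(((56 - 1600*159 + 8*(-100)) + 20466) + 35460) = 1/(((56 - 254400 - 800) + 20466) + 35460) = 1/((-255144 + 20466) + 35460) = 1/(-234678 + 35460) = 1/(-199218) = -1/199218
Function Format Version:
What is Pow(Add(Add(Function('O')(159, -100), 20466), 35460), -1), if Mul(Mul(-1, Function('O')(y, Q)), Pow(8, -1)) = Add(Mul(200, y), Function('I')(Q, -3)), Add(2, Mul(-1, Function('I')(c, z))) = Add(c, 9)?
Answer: Rational(-1, 199218) ≈ -5.0196e-6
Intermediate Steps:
Function('I')(c, z) = Add(-7, Mul(-1, c)) (Function('I')(c, z) = Add(2, Mul(-1, Add(c, 9))) = Add(2, Mul(-1, Add(9, c))) = Add(2, Add(-9, Mul(-1, c))) = Add(-7, Mul(-1, c)))
Function('O')(y, Q) = Add(56, Mul(-1600, y), Mul(8, Q)) (Function('O')(y, Q) = Mul(-8, Add(Mul(200, y), Add(-7, Mul(-1, Q)))) = Mul(-8, Add(-7, Mul(-1, Q), Mul(200, y))) = Add(56, Mul(-1600, y), Mul(8, Q)))
Pow(Add(Add(Function('O')(159, -100), 20466), 35460), -1) = Pow(Add(Add(Add(56, Mul(-1600, 159), Mul(8, -100)), 20466), 35460), -1) = Pow(Add(Add(Add(56, -254400, -800), 20466), 35460), -1) = Pow(Add(Add(-255144, 20466), 35460), -1) = Pow(Add(-234678, 35460), -1) = Pow(-199218, -1) = Rational(-1, 199218)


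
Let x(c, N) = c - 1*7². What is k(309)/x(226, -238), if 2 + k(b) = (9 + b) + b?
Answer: 625/177 ≈ 3.5311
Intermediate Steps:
x(c, N) = -49 + c (x(c, N) = c - 1*49 = c - 49 = -49 + c)
k(b) = 7 + 2*b (k(b) = -2 + ((9 + b) + b) = -2 + (9 + 2*b) = 7 + 2*b)
k(309)/x(226, -238) = (7 + 2*309)/(-49 + 226) = (7 + 618)/177 = 625*(1/177) = 625/177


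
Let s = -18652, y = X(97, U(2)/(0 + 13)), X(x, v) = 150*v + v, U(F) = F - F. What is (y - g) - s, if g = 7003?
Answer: 11649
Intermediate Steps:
U(F) = 0
X(x, v) = 151*v
y = 0 (y = 151*(0/(0 + 13)) = 151*(0/13) = 151*(0*(1/13)) = 151*0 = 0)
(y - g) - s = (0 - 1*7003) - 1*(-18652) = (0 - 7003) + 18652 = -7003 + 18652 = 11649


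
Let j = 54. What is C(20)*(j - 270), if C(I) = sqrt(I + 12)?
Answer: -864*sqrt(2) ≈ -1221.9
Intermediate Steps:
C(I) = sqrt(12 + I)
C(20)*(j - 270) = sqrt(12 + 20)*(54 - 270) = sqrt(32)*(-216) = (4*sqrt(2))*(-216) = -864*sqrt(2)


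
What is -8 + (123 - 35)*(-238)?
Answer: -20952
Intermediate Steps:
-8 + (123 - 35)*(-238) = -8 + 88*(-238) = -8 - 20944 = -20952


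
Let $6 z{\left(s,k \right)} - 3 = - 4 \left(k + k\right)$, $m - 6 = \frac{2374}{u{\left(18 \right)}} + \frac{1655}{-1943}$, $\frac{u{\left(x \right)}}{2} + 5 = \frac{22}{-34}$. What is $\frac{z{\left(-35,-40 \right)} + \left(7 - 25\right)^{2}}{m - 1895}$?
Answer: $- \frac{70476496}{391718069} \approx -0.17992$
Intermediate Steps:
$u{\left(x \right)} = - \frac{192}{17}$ ($u{\left(x \right)} = -10 + 2 \frac{22}{-34} = -10 + 2 \cdot 22 \left(- \frac{1}{34}\right) = -10 + 2 \left(- \frac{11}{17}\right) = -10 - \frac{22}{17} = - \frac{192}{17}$)
$m = - \frac{38247509}{186528}$ ($m = 6 + \left(\frac{2374}{- \frac{192}{17}} + \frac{1655}{-1943}\right) = 6 + \left(2374 \left(- \frac{17}{192}\right) + 1655 \left(- \frac{1}{1943}\right)\right) = 6 - \frac{39366677}{186528} = - \frac{38247509}{186528} \approx -205.05$)
$z{\left(s,k \right)} = \frac{1}{2} - \frac{4 k}{3}$ ($z{\left(s,k \right)} = \frac{1}{2} + \frac{\left(-4\right) \left(k + k\right)}{6} = \frac{1}{2} + \frac{\left(-4\right) 2 k}{6} = \frac{1}{2} + \frac{\left(-8\right) k}{6} = \frac{1}{2} - \frac{4 k}{3}$)
$\frac{z{\left(-35,-40 \right)} + \left(7 - 25\right)^{2}}{m - 1895} = \frac{\left(\frac{1}{2} - - \frac{160}{3}\right) + \left(7 - 25\right)^{2}}{- \frac{38247509}{186528} - 1895} = \frac{\left(\frac{1}{2} + \frac{160}{3}\right) + \left(-18\right)^{2}}{- \frac{391718069}{186528}} = \left(\frac{323}{6} + 324\right) \left(- \frac{186528}{391718069}\right) = \frac{2267}{6} \left(- \frac{186528}{391718069}\right) = - \frac{70476496}{391718069}$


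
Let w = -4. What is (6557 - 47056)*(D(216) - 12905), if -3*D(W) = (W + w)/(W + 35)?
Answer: 393556200823/753 ≈ 5.2265e+8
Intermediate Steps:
D(W) = -(-4 + W)/(3*(35 + W)) (D(W) = -(W - 4)/(3*(W + 35)) = -(-4 + W)/(3*(35 + W)))
(6557 - 47056)*(D(216) - 12905) = (6557 - 47056)*((4 - 1*216)/(3*(35 + 216)) - 12905) = -40499*((⅓)*(4 - 216)/251 - 12905) = -40499*((⅓)*(1/251)*(-212) - 12905) = -40499*(-212/753 - 12905) = -40499*(-9717677/753) = 393556200823/753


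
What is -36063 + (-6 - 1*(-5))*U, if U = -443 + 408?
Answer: -36028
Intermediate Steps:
U = -35
-36063 + (-6 - 1*(-5))*U = -36063 + (-6 - 1*(-5))*(-35) = -36063 + (-6 + 5)*(-35) = -36063 - 1*(-35) = -36063 + 35 = -36028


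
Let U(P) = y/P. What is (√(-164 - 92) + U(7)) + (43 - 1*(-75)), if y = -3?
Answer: 823/7 + 16*I ≈ 117.57 + 16.0*I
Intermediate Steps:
U(P) = -3/P
(√(-164 - 92) + U(7)) + (43 - 1*(-75)) = (√(-164 - 92) - 3/7) + (43 - 1*(-75)) = (√(-256) - 3*⅐) + (43 + 75) = (16*I - 3/7) + 118 = (-3/7 + 16*I) + 118 = 823/7 + 16*I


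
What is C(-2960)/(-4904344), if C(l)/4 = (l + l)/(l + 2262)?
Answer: -1480/213952007 ≈ -6.9174e-6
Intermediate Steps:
C(l) = 8*l/(2262 + l) (C(l) = 4*((l + l)/(l + 2262)) = 4*((2*l)/(2262 + l)) = 4*(2*l/(2262 + l)) = 8*l/(2262 + l))
C(-2960)/(-4904344) = (8*(-2960)/(2262 - 2960))/(-4904344) = (8*(-2960)/(-698))*(-1/4904344) = (8*(-2960)*(-1/698))*(-1/4904344) = (11840/349)*(-1/4904344) = -1480/213952007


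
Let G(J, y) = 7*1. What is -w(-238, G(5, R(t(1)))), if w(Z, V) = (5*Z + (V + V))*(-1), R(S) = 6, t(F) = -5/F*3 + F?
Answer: -1176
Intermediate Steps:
t(F) = F - 15/F (t(F) = -15/F + F = F - 15/F)
G(J, y) = 7
w(Z, V) = -5*Z - 2*V (w(Z, V) = (5*Z + 2*V)*(-1) = (2*V + 5*Z)*(-1) = -5*Z - 2*V)
-w(-238, G(5, R(t(1)))) = -(-5*(-238) - 2*7) = -(1190 - 14) = -1*1176 = -1176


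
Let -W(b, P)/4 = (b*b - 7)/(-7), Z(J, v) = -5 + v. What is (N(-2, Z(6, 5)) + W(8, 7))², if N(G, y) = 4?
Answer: 65536/49 ≈ 1337.5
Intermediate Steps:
W(b, P) = -4 + 4*b²/7 (W(b, P) = -4*(b*b - 7)/(-7) = -4*(b² - 7)*(-1)/7 = -4*(-7 + b²)*(-1)/7 = -4*(1 - b²/7) = -4 + 4*b²/7)
(N(-2, Z(6, 5)) + W(8, 7))² = (4 + (-4 + (4/7)*8²))² = (4 + (-4 + (4/7)*64))² = (4 + (-4 + 256/7))² = (4 + 228/7)² = (256/7)² = 65536/49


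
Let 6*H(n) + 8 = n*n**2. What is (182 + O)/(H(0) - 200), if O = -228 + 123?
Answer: -231/604 ≈ -0.38245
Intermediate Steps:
H(n) = -4/3 + n**3/6 (H(n) = -4/3 + (n*n**2)/6 = -4/3 + n**3/6)
O = -105
(182 + O)/(H(0) - 200) = (182 - 105)/((-4/3 + (1/6)*0**3) - 200) = 77/((-4/3 + (1/6)*0) - 200) = 77/((-4/3 + 0) - 200) = 77/(-4/3 - 200) = 77/(-604/3) = 77*(-3/604) = -231/604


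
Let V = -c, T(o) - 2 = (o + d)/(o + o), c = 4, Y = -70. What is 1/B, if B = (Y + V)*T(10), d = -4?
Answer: -5/851 ≈ -0.0058754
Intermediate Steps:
T(o) = 2 + (-4 + o)/(2*o) (T(o) = 2 + (o - 4)/(o + o) = 2 + (-4 + o)/((2*o)) = 2 + (-4 + o)*(1/(2*o)) = 2 + (-4 + o)/(2*o))
V = -4 (V = -1*4 = -4)
B = -851/5 (B = (-70 - 4)*(5/2 - 2/10) = -74*(5/2 - 2*⅒) = -74*(5/2 - ⅕) = -74*23/10 = -851/5 ≈ -170.20)
1/B = 1/(-851/5) = -5/851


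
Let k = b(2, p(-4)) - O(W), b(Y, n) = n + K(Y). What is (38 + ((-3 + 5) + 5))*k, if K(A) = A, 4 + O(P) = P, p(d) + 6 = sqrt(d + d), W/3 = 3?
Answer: -405 + 90*I*sqrt(2) ≈ -405.0 + 127.28*I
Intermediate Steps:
W = 9 (W = 3*3 = 9)
p(d) = -6 + sqrt(2)*sqrt(d) (p(d) = -6 + sqrt(d + d) = -6 + sqrt(2*d) = -6 + sqrt(2)*sqrt(d))
O(P) = -4 + P
b(Y, n) = Y + n (b(Y, n) = n + Y = Y + n)
k = -9 + 2*I*sqrt(2) (k = (2 + (-6 + sqrt(2)*sqrt(-4))) - (-4 + 9) = (2 + (-6 + sqrt(2)*(2*I))) - 1*5 = (2 + (-6 + 2*I*sqrt(2))) - 5 = (-4 + 2*I*sqrt(2)) - 5 = -9 + 2*I*sqrt(2) ≈ -9.0 + 2.8284*I)
(38 + ((-3 + 5) + 5))*k = (38 + ((-3 + 5) + 5))*(-9 + 2*I*sqrt(2)) = (38 + (2 + 5))*(-9 + 2*I*sqrt(2)) = (38 + 7)*(-9 + 2*I*sqrt(2)) = 45*(-9 + 2*I*sqrt(2)) = -405 + 90*I*sqrt(2)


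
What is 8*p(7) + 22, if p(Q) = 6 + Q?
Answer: 126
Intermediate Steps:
8*p(7) + 22 = 8*(6 + 7) + 22 = 8*13 + 22 = 104 + 22 = 126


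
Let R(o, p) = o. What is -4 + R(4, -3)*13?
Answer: 48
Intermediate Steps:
-4 + R(4, -3)*13 = -4 + 4*13 = -4 + 52 = 48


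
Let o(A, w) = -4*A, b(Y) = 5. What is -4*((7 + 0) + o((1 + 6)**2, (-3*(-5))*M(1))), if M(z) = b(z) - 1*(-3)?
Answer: 756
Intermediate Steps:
M(z) = 8 (M(z) = 5 - 1*(-3) = 5 + 3 = 8)
-4*((7 + 0) + o((1 + 6)**2, (-3*(-5))*M(1))) = -4*((7 + 0) - 4*(1 + 6)**2) = -4*(7 - 4*7**2) = -4*(7 - 4*49) = -4*(7 - 196) = -4*(-189) = 756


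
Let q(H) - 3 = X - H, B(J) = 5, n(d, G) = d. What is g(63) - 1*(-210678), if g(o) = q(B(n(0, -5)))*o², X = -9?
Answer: 167019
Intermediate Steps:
q(H) = -6 - H (q(H) = 3 + (-9 - H) = -6 - H)
g(o) = -11*o² (g(o) = (-6 - 1*5)*o² = (-6 - 5)*o² = -11*o²)
g(63) - 1*(-210678) = -11*63² - 1*(-210678) = -11*3969 + 210678 = -43659 + 210678 = 167019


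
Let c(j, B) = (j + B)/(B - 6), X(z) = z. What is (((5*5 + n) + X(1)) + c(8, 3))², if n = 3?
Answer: 5776/9 ≈ 641.78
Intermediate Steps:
c(j, B) = (B + j)/(-6 + B)
(((5*5 + n) + X(1)) + c(8, 3))² = (((5*5 + 3) + 1) + (3 + 8)/(-6 + 3))² = (((25 + 3) + 1) + 11/(-3))² = ((28 + 1) - ⅓*11)² = (29 - 11/3)² = (76/3)² = 5776/9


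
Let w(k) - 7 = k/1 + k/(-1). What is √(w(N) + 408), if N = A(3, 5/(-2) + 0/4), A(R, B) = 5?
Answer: √415 ≈ 20.372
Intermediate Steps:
N = 5
w(k) = 7 (w(k) = 7 + (k/1 + k/(-1)) = 7 + (k*1 + k*(-1)) = 7 + (k - k) = 7 + 0 = 7)
√(w(N) + 408) = √(7 + 408) = √415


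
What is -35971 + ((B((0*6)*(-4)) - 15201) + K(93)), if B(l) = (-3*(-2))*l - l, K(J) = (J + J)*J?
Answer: -33874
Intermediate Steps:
K(J) = 2*J**2 (K(J) = (2*J)*J = 2*J**2)
B(l) = 5*l (B(l) = 6*l - l = 5*l)
-35971 + ((B((0*6)*(-4)) - 15201) + K(93)) = -35971 + ((5*((0*6)*(-4)) - 15201) + 2*93**2) = -35971 + ((5*(0*(-4)) - 15201) + 2*8649) = -35971 + ((5*0 - 15201) + 17298) = -35971 + ((0 - 15201) + 17298) = -35971 + (-15201 + 17298) = -35971 + 2097 = -33874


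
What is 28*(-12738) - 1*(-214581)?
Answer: -142083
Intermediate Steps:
28*(-12738) - 1*(-214581) = -356664 + 214581 = -142083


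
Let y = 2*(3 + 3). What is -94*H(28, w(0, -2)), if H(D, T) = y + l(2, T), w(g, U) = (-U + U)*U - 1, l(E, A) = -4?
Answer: -752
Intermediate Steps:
y = 12 (y = 2*6 = 12)
w(g, U) = -1 (w(g, U) = 0*U - 1 = 0 - 1 = -1)
H(D, T) = 8 (H(D, T) = 12 - 4 = 8)
-94*H(28, w(0, -2)) = -94*8 = -752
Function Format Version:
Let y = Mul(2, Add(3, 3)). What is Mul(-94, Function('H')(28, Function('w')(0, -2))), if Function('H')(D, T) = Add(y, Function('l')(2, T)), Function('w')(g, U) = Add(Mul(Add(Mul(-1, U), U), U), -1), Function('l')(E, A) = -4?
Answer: -752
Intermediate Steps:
y = 12 (y = Mul(2, 6) = 12)
Function('w')(g, U) = -1 (Function('w')(g, U) = Add(Mul(0, U), -1) = Add(0, -1) = -1)
Function('H')(D, T) = 8 (Function('H')(D, T) = Add(12, -4) = 8)
Mul(-94, Function('H')(28, Function('w')(0, -2))) = Mul(-94, 8) = -752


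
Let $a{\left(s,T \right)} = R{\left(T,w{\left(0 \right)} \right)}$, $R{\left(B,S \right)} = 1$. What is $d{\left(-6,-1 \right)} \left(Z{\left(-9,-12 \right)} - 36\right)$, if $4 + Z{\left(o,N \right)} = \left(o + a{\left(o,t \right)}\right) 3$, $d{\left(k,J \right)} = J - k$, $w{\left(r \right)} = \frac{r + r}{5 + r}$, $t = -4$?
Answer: $-320$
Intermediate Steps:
$w{\left(r \right)} = \frac{2 r}{5 + r}$
$a{\left(s,T \right)} = 1$
$Z{\left(o,N \right)} = -1 + 3 o$ ($Z{\left(o,N \right)} = -4 + \left(o + 1\right) 3 = -4 + \left(1 + o\right) 3 = -4 + \left(3 + 3 o\right) = -1 + 3 o$)
$d{\left(-6,-1 \right)} \left(Z{\left(-9,-12 \right)} - 36\right) = \left(-1 - -6\right) \left(\left(-1 + 3 \left(-9\right)\right) - 36\right) = \left(-1 + 6\right) \left(\left(-1 - 27\right) - 36\right) = 5 \left(-28 - 36\right) = 5 \left(-64\right) = -320$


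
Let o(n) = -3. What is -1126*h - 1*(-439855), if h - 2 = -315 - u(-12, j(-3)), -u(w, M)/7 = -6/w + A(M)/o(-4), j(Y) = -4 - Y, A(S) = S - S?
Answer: 788352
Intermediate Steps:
A(S) = 0
u(w, M) = 42/w (u(w, M) = -7*(-6/w + 0/(-3)) = -7*(-6/w + 0*(-1/3)) = -7*(-6/w + 0) = -(-42)/w = 42/w)
h = -619/2 (h = 2 + (-315 - 42/(-12)) = 2 + (-315 - 42*(-1)/12) = 2 + (-315 - 1*(-7/2)) = 2 + (-315 + 7/2) = 2 - 623/2 = -619/2 ≈ -309.50)
-1126*h - 1*(-439855) = -1126*(-619/2) - 1*(-439855) = 348497 + 439855 = 788352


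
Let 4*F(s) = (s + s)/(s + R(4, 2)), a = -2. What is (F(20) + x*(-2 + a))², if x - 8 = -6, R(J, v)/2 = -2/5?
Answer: 128881/2304 ≈ 55.938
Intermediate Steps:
R(J, v) = -⅘ (R(J, v) = 2*(-2/5) = 2*(-2*⅕) = 2*(-⅖) = -⅘)
x = 2 (x = 8 - 6 = 2)
F(s) = s/(2*(-⅘ + s)) (F(s) = ((s + s)/(s - ⅘))/4 = ((2*s)/(-⅘ + s))/4 = (2*s/(-⅘ + s))/4 = s/(2*(-⅘ + s)))
(F(20) + x*(-2 + a))² = ((5/2)*20/(-4 + 5*20) + 2*(-2 - 2))² = ((5/2)*20/(-4 + 100) + 2*(-4))² = ((5/2)*20/96 - 8)² = ((5/2)*20*(1/96) - 8)² = (25/48 - 8)² = (-359/48)² = 128881/2304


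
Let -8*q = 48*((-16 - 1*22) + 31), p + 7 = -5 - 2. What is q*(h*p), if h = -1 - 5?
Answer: 3528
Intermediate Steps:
p = -14 (p = -7 + (-5 - 2) = -7 - 7 = -14)
h = -6
q = 42 (q = -6*((-16 - 1*22) + 31) = -6*((-16 - 22) + 31) = -6*(-38 + 31) = -6*(-7) = -⅛*(-336) = 42)
q*(h*p) = 42*(-6*(-14)) = 42*84 = 3528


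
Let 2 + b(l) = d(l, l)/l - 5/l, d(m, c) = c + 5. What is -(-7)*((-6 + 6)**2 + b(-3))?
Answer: -7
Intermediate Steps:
d(m, c) = 5 + c
b(l) = -2 - 5/l + (5 + l)/l (b(l) = -2 + ((5 + l)/l - 5/l) = -2 + (-5/l + (5 + l)/l) = -2 - 5/l + (5 + l)/l)
-(-7)*((-6 + 6)**2 + b(-3)) = -(-7)*((-6 + 6)**2 - 1) = -(-7)*(0**2 - 1) = -(-7)*(0 - 1) = -(-7)*(-1) = -1*7 = -7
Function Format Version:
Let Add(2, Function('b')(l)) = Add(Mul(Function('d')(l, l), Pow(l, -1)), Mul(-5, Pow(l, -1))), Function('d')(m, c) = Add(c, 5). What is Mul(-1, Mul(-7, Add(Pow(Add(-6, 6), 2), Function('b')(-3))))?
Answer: -7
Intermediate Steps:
Function('d')(m, c) = Add(5, c)
Function('b')(l) = Add(-2, Mul(-5, Pow(l, -1)), Mul(Pow(l, -1), Add(5, l))) (Function('b')(l) = Add(-2, Add(Mul(Add(5, l), Pow(l, -1)), Mul(-5, Pow(l, -1)))) = Add(-2, Add(Mul(Pow(l, -1), Add(5, l)), Mul(-5, Pow(l, -1)))) = Add(-2, Add(Mul(-5, Pow(l, -1)), Mul(Pow(l, -1), Add(5, l)))) = Add(-2, Mul(-5, Pow(l, -1)), Mul(Pow(l, -1), Add(5, l))))
Mul(-1, Mul(-7, Add(Pow(Add(-6, 6), 2), Function('b')(-3)))) = Mul(-1, Mul(-7, Add(Pow(Add(-6, 6), 2), -1))) = Mul(-1, Mul(-7, Add(Pow(0, 2), -1))) = Mul(-1, Mul(-7, Add(0, -1))) = Mul(-1, Mul(-7, -1)) = Mul(-1, 7) = -7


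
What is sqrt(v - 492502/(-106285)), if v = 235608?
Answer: sqrt(2661598406194870)/106285 ≈ 485.40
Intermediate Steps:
sqrt(v - 492502/(-106285)) = sqrt(235608 - 492502/(-106285)) = sqrt(235608 - 492502*(-1/106285)) = sqrt(235608 + 492502/106285) = sqrt(25042088782/106285) = sqrt(2661598406194870)/106285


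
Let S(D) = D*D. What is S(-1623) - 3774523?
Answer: -1140394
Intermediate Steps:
S(D) = D²
S(-1623) - 3774523 = (-1623)² - 3774523 = 2634129 - 3774523 = -1140394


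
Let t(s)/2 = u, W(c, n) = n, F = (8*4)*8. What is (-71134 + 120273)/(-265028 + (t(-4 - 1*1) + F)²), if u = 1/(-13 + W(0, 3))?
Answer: -1228475/4989859 ≈ -0.24619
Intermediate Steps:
F = 256 (F = 32*8 = 256)
u = -⅒ (u = 1/(-13 + 3) = 1/(-10) = -⅒ ≈ -0.10000)
t(s) = -⅕ (t(s) = 2*(-⅒) = -⅕)
(-71134 + 120273)/(-265028 + (t(-4 - 1*1) + F)²) = (-71134 + 120273)/(-265028 + (-⅕ + 256)²) = 49139/(-265028 + (1279/5)²) = 49139/(-265028 + 1635841/25) = 49139/(-4989859/25) = 49139*(-25/4989859) = -1228475/4989859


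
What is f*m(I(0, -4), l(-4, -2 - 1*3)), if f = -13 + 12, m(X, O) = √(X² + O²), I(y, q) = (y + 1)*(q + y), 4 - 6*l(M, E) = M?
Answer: -4*√10/3 ≈ -4.2164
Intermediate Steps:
l(M, E) = ⅔ - M/6
I(y, q) = (1 + y)*(q + y)
m(X, O) = √(O² + X²)
f = -1
f*m(I(0, -4), l(-4, -2 - 1*3)) = -√((⅔ - ⅙*(-4))² + (-4 + 0 + 0² - 4*0)²) = -√((⅔ + ⅔)² + (-4 + 0 + 0 + 0)²) = -√((4/3)² + (-4)²) = -√(16/9 + 16) = -√(160/9) = -4*√10/3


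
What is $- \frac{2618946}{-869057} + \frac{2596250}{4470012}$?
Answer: $\frac{6981504641801}{1942347609342} \approx 3.5944$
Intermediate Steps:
$- \frac{2618946}{-869057} + \frac{2596250}{4470012} = \left(-2618946\right) \left(- \frac{1}{869057}\right) + 2596250 \cdot \frac{1}{4470012} = \frac{2618946}{869057} + \frac{1298125}{2235006} = \frac{6981504641801}{1942347609342}$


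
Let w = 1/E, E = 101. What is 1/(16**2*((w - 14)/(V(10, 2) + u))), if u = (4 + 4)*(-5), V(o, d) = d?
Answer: 1919/180864 ≈ 0.010610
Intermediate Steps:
w = 1/101 ≈ 0.0099010
u = -40 (u = 8*(-5) = -40)
1/(16**2*((w - 14)/(V(10, 2) + u))) = 1/(16**2*((1/101 - 14)/(2 - 40))) = 1/(256*(-1413/101/(-38))) = 1/(256*(-1413/101*(-1/38))) = 1/(256*(1413/3838)) = 1/(180864/1919) = 1919/180864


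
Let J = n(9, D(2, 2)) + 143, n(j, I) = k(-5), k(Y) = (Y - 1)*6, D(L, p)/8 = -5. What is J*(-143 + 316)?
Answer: 18511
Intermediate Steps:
D(L, p) = -40 (D(L, p) = 8*(-5) = -40)
k(Y) = -6 + 6*Y (k(Y) = (-1 + Y)*6 = -6 + 6*Y)
n(j, I) = -36 (n(j, I) = -6 + 6*(-5) = -6 - 30 = -36)
J = 107 (J = -36 + 143 = 107)
J*(-143 + 316) = 107*(-143 + 316) = 107*173 = 18511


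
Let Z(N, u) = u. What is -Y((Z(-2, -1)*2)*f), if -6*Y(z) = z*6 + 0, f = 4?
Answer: -8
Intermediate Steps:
Y(z) = -z (Y(z) = -(z*6 + 0)/6 = -(6*z + 0)/6 = -z)
-Y((Z(-2, -1)*2)*f) = -(-1)*-1*2*4 = -(-1)*(-2*4) = -(-1)*(-8) = -1*8 = -8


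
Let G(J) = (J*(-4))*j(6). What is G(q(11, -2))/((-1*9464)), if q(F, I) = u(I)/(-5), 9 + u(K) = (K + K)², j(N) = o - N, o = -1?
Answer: 7/1690 ≈ 0.0041420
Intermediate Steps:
j(N) = -1 - N
u(K) = -9 + 4*K² (u(K) = -9 + (K + K)² = -9 + (2*K)² = -9 + 4*K²)
q(F, I) = 9/5 - 4*I²/5 (q(F, I) = (-9 + 4*I²)/(-5) = (-9 + 4*I²)*(-⅕) = 9/5 - 4*I²/5)
G(J) = 28*J (G(J) = (J*(-4))*(-1 - 1*6) = (-4*J)*(-1 - 6) = -4*J*(-7) = 28*J)
G(q(11, -2))/((-1*9464)) = (28*(9/5 - ⅘*(-2)²))/((-1*9464)) = (28*(9/5 - ⅘*4))/(-9464) = (28*(9/5 - 16/5))*(-1/9464) = (28*(-7/5))*(-1/9464) = -196/5*(-1/9464) = 7/1690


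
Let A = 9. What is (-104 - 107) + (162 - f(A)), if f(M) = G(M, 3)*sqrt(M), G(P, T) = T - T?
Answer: -49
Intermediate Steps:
G(P, T) = 0
f(M) = 0 (f(M) = 0*sqrt(M) = 0)
(-104 - 107) + (162 - f(A)) = (-104 - 107) + (162 - 1*0) = -211 + (162 + 0) = -211 + 162 = -49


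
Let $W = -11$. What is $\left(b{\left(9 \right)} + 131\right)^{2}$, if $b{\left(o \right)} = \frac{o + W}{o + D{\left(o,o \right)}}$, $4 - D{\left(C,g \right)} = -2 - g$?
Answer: $\frac{2468041}{144} \approx 17139.0$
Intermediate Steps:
$D{\left(C,g \right)} = 6 + g$ ($D{\left(C,g \right)} = 4 - \left(-2 - g\right) = 4 + \left(2 + g\right) = 6 + g$)
$b{\left(o \right)} = \frac{-11 + o}{6 + 2 o}$ ($b{\left(o \right)} = \frac{o - 11}{o + \left(6 + o\right)} = \frac{-11 + o}{6 + 2 o}$)
$\left(b{\left(9 \right)} + 131\right)^{2} = \left(\frac{-11 + 9}{2 \left(3 + 9\right)} + 131\right)^{2} = \left(\frac{1}{2} \cdot \frac{1}{12} \left(-2\right) + 131\right)^{2} = \left(- \frac{1}{12} + 131\right)^{2} = \left(\frac{1571}{12}\right)^{2} = \frac{2468041}{144}$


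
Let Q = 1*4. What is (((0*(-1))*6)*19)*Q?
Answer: 0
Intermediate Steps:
Q = 4
(((0*(-1))*6)*19)*Q = (((0*(-1))*6)*19)*4 = ((0*6)*19)*4 = (0*19)*4 = 0*4 = 0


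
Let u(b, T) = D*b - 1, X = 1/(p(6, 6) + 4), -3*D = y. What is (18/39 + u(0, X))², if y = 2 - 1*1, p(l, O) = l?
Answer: 49/169 ≈ 0.28994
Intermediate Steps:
y = 1 (y = 2 - 1 = 1)
D = -⅓ (D = -⅓*1 = -⅓ ≈ -0.33333)
X = ⅒ (X = 1/(6 + 4) = 1/10 = ⅒ ≈ 0.10000)
u(b, T) = -1 - b/3 (u(b, T) = -b/3 - 1 = -1 - b/3)
(18/39 + u(0, X))² = (18/39 + (-1 - ⅓*0))² = (18*(1/39) + (-1 + 0))² = (6/13 - 1)² = (-7/13)² = 49/169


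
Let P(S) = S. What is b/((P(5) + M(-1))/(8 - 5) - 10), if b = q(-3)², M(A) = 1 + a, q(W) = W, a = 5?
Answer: -27/19 ≈ -1.4211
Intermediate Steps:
M(A) = 6 (M(A) = 1 + 5 = 6)
b = 9 (b = (-3)² = 9)
b/((P(5) + M(-1))/(8 - 5) - 10) = 9/((5 + 6)/(8 - 5) - 10) = 9/(11/3 - 10) = 9/(-19/3) = 9*(-3/19) = -27/19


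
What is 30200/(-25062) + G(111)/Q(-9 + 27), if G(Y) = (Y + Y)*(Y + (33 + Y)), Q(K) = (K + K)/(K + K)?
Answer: 709364810/12531 ≈ 56609.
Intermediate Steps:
Q(K) = 1 (Q(K) = (2*K)/((2*K)) = (2*K)*(1/(2*K)) = 1)
G(Y) = 2*Y*(33 + 2*Y) (G(Y) = (2*Y)*(33 + 2*Y) = 2*Y*(33 + 2*Y))
30200/(-25062) + G(111)/Q(-9 + 27) = 30200/(-25062) + (2*111*(33 + 2*111))/1 = 30200*(-1/25062) + (2*111*(33 + 222))*1 = -15100/12531 + (2*111*255)*1 = -15100/12531 + 56610*1 = -15100/12531 + 56610 = 709364810/12531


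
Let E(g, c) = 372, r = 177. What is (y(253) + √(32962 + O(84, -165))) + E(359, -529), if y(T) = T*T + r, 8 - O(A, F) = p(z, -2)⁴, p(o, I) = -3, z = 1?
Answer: 64558 + √32889 ≈ 64739.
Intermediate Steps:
O(A, F) = -73 (O(A, F) = 8 - 1*(-3)⁴ = 8 - 1*81 = 8 - 81 = -73)
y(T) = 177 + T² (y(T) = T*T + 177 = T² + 177 = 177 + T²)
(y(253) + √(32962 + O(84, -165))) + E(359, -529) = ((177 + 253²) + √(32962 - 73)) + 372 = ((177 + 64009) + √32889) + 372 = (64186 + √32889) + 372 = 64558 + √32889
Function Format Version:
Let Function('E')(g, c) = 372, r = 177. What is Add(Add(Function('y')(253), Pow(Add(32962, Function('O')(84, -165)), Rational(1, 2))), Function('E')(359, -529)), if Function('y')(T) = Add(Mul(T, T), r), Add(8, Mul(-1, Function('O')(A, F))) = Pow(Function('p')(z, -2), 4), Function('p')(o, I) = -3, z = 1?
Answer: Add(64558, Pow(32889, Rational(1, 2))) ≈ 64739.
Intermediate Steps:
Function('O')(A, F) = -73 (Function('O')(A, F) = Add(8, Mul(-1, Pow(-3, 4))) = Add(8, Mul(-1, 81)) = Add(8, -81) = -73)
Function('y')(T) = Add(177, Pow(T, 2)) (Function('y')(T) = Add(Mul(T, T), 177) = Add(Pow(T, 2), 177) = Add(177, Pow(T, 2)))
Add(Add(Function('y')(253), Pow(Add(32962, Function('O')(84, -165)), Rational(1, 2))), Function('E')(359, -529)) = Add(Add(Add(177, Pow(253, 2)), Pow(Add(32962, -73), Rational(1, 2))), 372) = Add(Add(Add(177, 64009), Pow(32889, Rational(1, 2))), 372) = Add(Add(64186, Pow(32889, Rational(1, 2))), 372) = Add(64558, Pow(32889, Rational(1, 2)))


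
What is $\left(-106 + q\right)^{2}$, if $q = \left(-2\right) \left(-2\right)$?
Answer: $10404$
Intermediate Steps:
$q = 4$
$\left(-106 + q\right)^{2} = \left(-106 + 4\right)^{2} = \left(-102\right)^{2} = 10404$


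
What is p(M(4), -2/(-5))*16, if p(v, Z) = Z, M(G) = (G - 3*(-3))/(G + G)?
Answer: 32/5 ≈ 6.4000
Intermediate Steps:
M(G) = (9 + G)/(2*G) (M(G) = (G + 9)/((2*G)) = (9 + G)*(1/(2*G)) = (9 + G)/(2*G))
p(M(4), -2/(-5))*16 = -2/(-5)*16 = -2*(-⅕)*16 = (⅖)*16 = 32/5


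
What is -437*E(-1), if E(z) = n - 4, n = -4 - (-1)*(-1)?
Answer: 3933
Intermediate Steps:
n = -5 (n = -4 - 1*1 = -4 - 1 = -5)
E(z) = -9 (E(z) = -5 - 4 = -9)
-437*E(-1) = -437*(-9) = 3933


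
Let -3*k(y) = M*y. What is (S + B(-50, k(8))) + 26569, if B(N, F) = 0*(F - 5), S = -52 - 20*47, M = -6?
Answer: 25577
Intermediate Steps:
S = -992 (S = -52 - 940 = -992)
k(y) = 2*y (k(y) = -(-2)*y = 2*y)
B(N, F) = 0 (B(N, F) = 0*(-5 + F) = 0)
(S + B(-50, k(8))) + 26569 = (-992 + 0) + 26569 = -992 + 26569 = 25577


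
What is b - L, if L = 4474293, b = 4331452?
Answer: -142841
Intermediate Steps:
b - L = 4331452 - 1*4474293 = 4331452 - 4474293 = -142841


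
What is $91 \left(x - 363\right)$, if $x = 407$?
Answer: $4004$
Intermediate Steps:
$91 \left(x - 363\right) = 91 \left(407 - 363\right) = 91 \cdot 44 = 4004$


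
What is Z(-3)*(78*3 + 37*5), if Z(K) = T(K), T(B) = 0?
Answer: 0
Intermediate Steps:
Z(K) = 0
Z(-3)*(78*3 + 37*5) = 0*(78*3 + 37*5) = 0*(234 + 185) = 0*419 = 0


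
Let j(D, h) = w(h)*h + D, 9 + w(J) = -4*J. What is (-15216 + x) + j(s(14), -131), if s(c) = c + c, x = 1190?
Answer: -81463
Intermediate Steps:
s(c) = 2*c
w(J) = -9 - 4*J
j(D, h) = D + h*(-9 - 4*h) (j(D, h) = (-9 - 4*h)*h + D = h*(-9 - 4*h) + D = D + h*(-9 - 4*h))
(-15216 + x) + j(s(14), -131) = (-15216 + 1190) + (2*14 - 1*(-131)*(9 + 4*(-131))) = -14026 + (28 - 1*(-131)*(9 - 524)) = -14026 + (28 - 1*(-131)*(-515)) = -14026 + (28 - 67465) = -14026 - 67437 = -81463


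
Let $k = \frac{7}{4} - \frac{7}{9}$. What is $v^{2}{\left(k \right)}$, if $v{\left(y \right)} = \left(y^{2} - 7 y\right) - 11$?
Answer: $\frac{477466201}{1679616} \approx 284.27$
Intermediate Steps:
$k = \frac{35}{36}$ ($k = 7 \cdot \frac{1}{4} - \frac{7}{9} = \frac{7}{4} - \frac{7}{9} = \frac{35}{36} \approx 0.97222$)
$v{\left(y \right)} = -11 + y^{2} - 7 y$
$v^{2}{\left(k \right)} = \left(-11 + \left(\frac{35}{36}\right)^{2} - \frac{245}{36}\right)^{2} = \left(-11 + \frac{1225}{1296} - \frac{245}{36}\right)^{2} = \left(- \frac{21851}{1296}\right)^{2} = \frac{477466201}{1679616}$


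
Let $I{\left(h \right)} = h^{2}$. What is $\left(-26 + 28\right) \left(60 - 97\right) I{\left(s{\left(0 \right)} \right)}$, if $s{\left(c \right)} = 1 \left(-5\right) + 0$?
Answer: $-1850$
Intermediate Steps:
$s{\left(c \right)} = -5$ ($s{\left(c \right)} = -5 + 0 = -5$)
$\left(-26 + 28\right) \left(60 - 97\right) I{\left(s{\left(0 \right)} \right)} = \left(-26 + 28\right) \left(60 - 97\right) \left(-5\right)^{2} = 2 \left(-37\right) 25 = \left(-74\right) 25 = -1850$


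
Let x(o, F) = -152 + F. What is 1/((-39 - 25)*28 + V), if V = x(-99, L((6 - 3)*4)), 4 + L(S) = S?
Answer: -1/1936 ≈ -0.00051653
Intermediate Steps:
L(S) = -4 + S
V = -144 (V = -152 + (-4 + (6 - 3)*4) = -152 + (-4 + 3*4) = -152 + (-4 + 12) = -152 + 8 = -144)
1/((-39 - 25)*28 + V) = 1/((-39 - 25)*28 - 144) = 1/(-64*28 - 144) = 1/(-1792 - 144) = 1/(-1936) = -1/1936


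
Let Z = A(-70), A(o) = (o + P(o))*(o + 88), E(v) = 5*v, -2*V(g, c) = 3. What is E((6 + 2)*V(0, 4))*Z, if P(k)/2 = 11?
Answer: 51840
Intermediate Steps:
V(g, c) = -3/2 (V(g, c) = -½*3 = -3/2)
P(k) = 22 (P(k) = 2*11 = 22)
A(o) = (22 + o)*(88 + o) (A(o) = (o + 22)*(o + 88) = (22 + o)*(88 + o))
Z = -864 (Z = 1936 + (-70)² + 110*(-70) = 1936 + 4900 - 7700 = -864)
E((6 + 2)*V(0, 4))*Z = (5*((6 + 2)*(-3/2)))*(-864) = (5*(8*(-3/2)))*(-864) = (5*(-12))*(-864) = -60*(-864) = 51840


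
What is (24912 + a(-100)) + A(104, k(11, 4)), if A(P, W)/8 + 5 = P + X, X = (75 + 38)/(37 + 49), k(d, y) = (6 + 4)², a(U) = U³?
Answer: -41894276/43 ≈ -9.7429e+5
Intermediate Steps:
k(d, y) = 100 (k(d, y) = 10² = 100)
X = 113/86 ≈ 1.3140
A(P, W) = -1268/43 + 8*P (A(P, W) = -40 + 8*(P + 113/86) = -40 + 8*(113/86 + P) = -40 + (452/43 + 8*P) = -1268/43 + 8*P)
(24912 + a(-100)) + A(104, k(11, 4)) = (24912 + (-100)³) + (-1268/43 + 8*104) = (24912 - 1000000) + (-1268/43 + 832) = -975088 + 34508/43 = -41894276/43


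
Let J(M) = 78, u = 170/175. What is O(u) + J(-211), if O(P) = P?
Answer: 2764/35 ≈ 78.971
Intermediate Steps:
u = 34/35 (u = 170*(1/175) = 34/35 ≈ 0.97143)
O(u) + J(-211) = 34/35 + 78 = 2764/35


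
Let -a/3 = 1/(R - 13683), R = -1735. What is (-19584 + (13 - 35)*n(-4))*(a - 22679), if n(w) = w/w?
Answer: 3427764220657/7709 ≈ 4.4464e+8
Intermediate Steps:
n(w) = 1
a = 3/15418 (a = -3/(-1735 - 13683) = -3/(-15418) = -3*(-1/15418) = 3/15418 ≈ 0.00019458)
(-19584 + (13 - 35)*n(-4))*(a - 22679) = (-19584 + (13 - 35)*1)*(3/15418 - 22679) = (-19584 - 22*1)*(-349664819/15418) = (-19584 - 22)*(-349664819/15418) = -19606*(-349664819/15418) = 3427764220657/7709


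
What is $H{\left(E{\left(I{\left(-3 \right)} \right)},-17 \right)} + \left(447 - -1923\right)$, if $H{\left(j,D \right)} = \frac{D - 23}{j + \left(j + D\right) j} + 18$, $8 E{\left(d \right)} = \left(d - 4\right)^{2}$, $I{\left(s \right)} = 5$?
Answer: $\frac{305836}{127} \approx 2408.2$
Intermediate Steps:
$E{\left(d \right)} = \frac{\left(-4 + d\right)^{2}}{8}$ ($E{\left(d \right)} = \frac{\left(d - 4\right)^{2}}{8} = \frac{\left(-4 + d\right)^{2}}{8}$)
$H{\left(j,D \right)} = 18 + \frac{-23 + D}{j + j \left(D + j\right)}$ ($H{\left(j,D \right)} = \frac{-23 + D}{j + \left(D + j\right) j} + 18 = \frac{-23 + D}{j + j \left(D + j\right)} + 18 = 18 + \frac{-23 + D}{j + j \left(D + j\right)}$)
$H{\left(E{\left(I{\left(-3 \right)} \right)},-17 \right)} + \left(447 - -1923\right) = \frac{-23 - 17 + 18 \frac{\left(-4 + 5\right)^{2}}{8} + 18 \left(\frac{\left(-4 + 5\right)^{2}}{8}\right)^{2} + 18 \left(-17\right) \frac{\left(-4 + 5\right)^{2}}{8}}{\frac{\left(-4 + 5\right)^{2}}{8} \left(1 - 17 + \frac{\left(-4 + 5\right)^{2}}{8}\right)} + \left(447 - -1923\right) = \frac{-23 - 17 + 18 \frac{1^{2}}{8} + 18 \left(\frac{1^{2}}{8}\right)^{2} + 18 \left(-17\right) \frac{1^{2}}{8}}{\frac{1^{2}}{8} \left(1 - 17 + \frac{1^{2}}{8}\right)} + \left(447 + 1923\right) = \frac{-23 - 17 + 18 \cdot \frac{1}{8} \cdot 1 + 18 \left(\frac{1}{8} \cdot 1\right)^{2} + 18 \left(-17\right) \frac{1}{8} \cdot 1}{\frac{1}{8} \cdot 1 \left(1 - 17 + \frac{1}{8} \cdot 1\right)} + 2370 = \frac{\frac{1}{\frac{1}{8}} \left(-23 - 17 + 18 \cdot \frac{1}{8} + \frac{18}{64} + 18 \left(-17\right) \frac{1}{8}\right)}{1 - 17 + \frac{1}{8}} + 2370 = \frac{8 \left(-23 - 17 + \frac{9}{4} + 18 \cdot \frac{1}{64} - \frac{153}{4}\right)}{- \frac{127}{8}} + 2370 = 8 \left(- \frac{8}{127}\right) \left(-23 - 17 + \frac{9}{4} + \frac{9}{32} - \frac{153}{4}\right) + 2370 = 8 \left(- \frac{8}{127}\right) \left(- \frac{2423}{32}\right) + 2370 = \frac{4846}{127} + 2370 = \frac{305836}{127}$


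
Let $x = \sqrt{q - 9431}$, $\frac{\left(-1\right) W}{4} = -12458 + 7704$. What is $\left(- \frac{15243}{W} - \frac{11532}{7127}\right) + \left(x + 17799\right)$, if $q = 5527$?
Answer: $\frac{2411917713195}{135527032} + 8 i \sqrt{61} \approx 17797.0 + 62.482 i$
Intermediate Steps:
$W = 19016$ ($W = - 4 \left(-12458 + 7704\right) = \left(-4\right) \left(-4754\right) = 19016$)
$x = 8 i \sqrt{61}$ ($x = \sqrt{5527 - 9431} = \sqrt{-3904} = 8 i \sqrt{61} \approx 62.482 i$)
$\left(- \frac{15243}{W} - \frac{11532}{7127}\right) + \left(x + 17799\right) = \left(- \frac{15243}{19016} - \frac{11532}{7127}\right) + \left(8 i \sqrt{61} + 17799\right) = \left(\left(-15243\right) \frac{1}{19016} - \frac{11532}{7127}\right) + \left(17799 + 8 i \sqrt{61}\right) = \left(- \frac{15243}{19016} - \frac{11532}{7127}\right) + \left(17799 + 8 i \sqrt{61}\right) = - \frac{327929373}{135527032} + \left(17799 + 8 i \sqrt{61}\right) = \frac{2411917713195}{135527032} + 8 i \sqrt{61}$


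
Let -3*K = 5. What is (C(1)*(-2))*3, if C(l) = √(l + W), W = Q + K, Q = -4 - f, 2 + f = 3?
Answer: -2*I*√51 ≈ -14.283*I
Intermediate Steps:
K = -5/3 (K = -⅓*5 = -5/3 ≈ -1.6667)
f = 1 (f = -2 + 3 = 1)
Q = -5 (Q = -4 - 1*1 = -4 - 1 = -5)
W = -20/3 (W = -5 - 5/3 = -20/3 ≈ -6.6667)
C(l) = √(-20/3 + l) (C(l) = √(l - 20/3) = √(-20/3 + l))
(C(1)*(-2))*3 = ((√(-60 + 9*1)/3)*(-2))*3 = ((√(-60 + 9)/3)*(-2))*3 = ((√(-51)/3)*(-2))*3 = (((I*√51)/3)*(-2))*3 = ((I*√51/3)*(-2))*3 = -2*I*√51/3*3 = -2*I*√51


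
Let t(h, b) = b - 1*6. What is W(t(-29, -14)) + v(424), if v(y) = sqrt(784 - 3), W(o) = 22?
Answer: 22 + sqrt(781) ≈ 49.946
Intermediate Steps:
t(h, b) = -6 + b (t(h, b) = b - 6 = -6 + b)
v(y) = sqrt(781)
W(t(-29, -14)) + v(424) = 22 + sqrt(781)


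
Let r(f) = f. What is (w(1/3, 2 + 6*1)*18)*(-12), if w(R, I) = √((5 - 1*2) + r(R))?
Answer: -72*√30 ≈ -394.36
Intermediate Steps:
w(R, I) = √(3 + R) (w(R, I) = √((5 - 1*2) + R) = √((5 - 2) + R) = √(3 + R))
(w(1/3, 2 + 6*1)*18)*(-12) = (√(3 + 1/3)*18)*(-12) = (√(3 + ⅓)*18)*(-12) = (√(10/3)*18)*(-12) = ((√30/3)*18)*(-12) = (6*√30)*(-12) = -72*√30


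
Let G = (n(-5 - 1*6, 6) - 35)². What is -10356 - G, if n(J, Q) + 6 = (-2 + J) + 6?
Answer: -12660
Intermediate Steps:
n(J, Q) = -2 + J (n(J, Q) = -6 + ((-2 + J) + 6) = -6 + (4 + J) = -2 + J)
G = 2304 (G = ((-2 + (-5 - 1*6)) - 35)² = ((-2 + (-5 - 6)) - 35)² = ((-2 - 11) - 35)² = (-13 - 35)² = (-48)² = 2304)
-10356 - G = -10356 - 1*2304 = -10356 - 2304 = -12660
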